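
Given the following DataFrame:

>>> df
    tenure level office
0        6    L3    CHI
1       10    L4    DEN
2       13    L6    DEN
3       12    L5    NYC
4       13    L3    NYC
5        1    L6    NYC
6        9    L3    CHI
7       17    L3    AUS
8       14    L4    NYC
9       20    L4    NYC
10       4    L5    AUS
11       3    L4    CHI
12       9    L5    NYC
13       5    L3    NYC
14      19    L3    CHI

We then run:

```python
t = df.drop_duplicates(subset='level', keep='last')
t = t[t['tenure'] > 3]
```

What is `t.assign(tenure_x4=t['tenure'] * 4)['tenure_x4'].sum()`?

drop duplicate level (keep=last):
    tenure level office
5        1    L6    NYC
11       3    L4    CHI
12       9    L5    NYC
14      19    L3    CHI
filter rows where tenure > 3:
    tenure level office
12       9    L5    NYC
14      19    L3    CHI
add column tenure_x4 = t['tenure'] * 4:
    tenure level office  tenure_x4
12       9    L5    NYC         36
14      19    L3    CHI         76

112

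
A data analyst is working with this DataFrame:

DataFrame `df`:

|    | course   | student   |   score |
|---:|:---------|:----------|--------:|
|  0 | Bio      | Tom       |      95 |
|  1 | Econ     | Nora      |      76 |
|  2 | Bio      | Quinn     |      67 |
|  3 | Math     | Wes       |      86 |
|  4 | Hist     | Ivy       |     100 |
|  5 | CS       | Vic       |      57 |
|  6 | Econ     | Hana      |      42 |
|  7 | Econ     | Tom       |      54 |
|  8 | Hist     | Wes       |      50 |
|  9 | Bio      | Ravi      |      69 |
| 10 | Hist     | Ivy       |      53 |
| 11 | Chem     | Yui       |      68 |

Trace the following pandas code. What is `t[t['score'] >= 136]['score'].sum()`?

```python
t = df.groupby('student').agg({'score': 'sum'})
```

438

group by student, sum of score:
         score
student       
Hana        42
Ivy        153
Nora        76
Quinn       67
Ravi        69
Tom        149
Vic         57
Wes        136
Yui         68
filter rows where score >= 136:
         score
student       
Ivy        153
Tom        149
Wes        136
So sum() = 438.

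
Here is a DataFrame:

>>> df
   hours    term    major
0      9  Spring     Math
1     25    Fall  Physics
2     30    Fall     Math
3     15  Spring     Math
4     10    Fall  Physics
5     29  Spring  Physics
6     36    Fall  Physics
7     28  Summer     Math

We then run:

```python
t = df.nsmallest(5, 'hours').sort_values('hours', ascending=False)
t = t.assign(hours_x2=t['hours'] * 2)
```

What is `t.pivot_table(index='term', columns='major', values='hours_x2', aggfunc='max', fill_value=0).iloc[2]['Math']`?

take 5 rows with smallest hours:
   hours    term    major
0      9  Spring     Math
4     10    Fall  Physics
3     15  Spring     Math
1     25    Fall  Physics
7     28  Summer     Math
sort by hours descending:
   hours    term    major
7     28  Summer     Math
1     25    Fall  Physics
3     15  Spring     Math
4     10    Fall  Physics
0      9  Spring     Math
add column hours_x2 = t['hours'] * 2:
   hours    term    major  hours_x2
7     28  Summer     Math        56
1     25    Fall  Physics        50
3     15  Spring     Math        30
4     10    Fall  Physics        20
0      9  Spring     Math        18
pivot: rows=term, cols=major, max(hours_x2):
major   Math  Physics
term                 
Fall       0       50
Spring    30        0
Summer    56        0
Taking the value at position 2, column 'Math' gives 56.

56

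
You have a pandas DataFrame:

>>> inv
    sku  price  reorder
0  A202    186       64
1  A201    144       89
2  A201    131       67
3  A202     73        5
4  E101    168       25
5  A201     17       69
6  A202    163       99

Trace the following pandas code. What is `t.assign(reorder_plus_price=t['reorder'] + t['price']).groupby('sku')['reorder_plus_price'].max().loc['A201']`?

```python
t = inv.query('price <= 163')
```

filter rows where price <= 163:
    sku  price  reorder
1  A201    144       89
2  A201    131       67
3  A202     73        5
5  A201     17       69
6  A202    163       99
add column reorder_plus_price = t['reorder'] + t['price']:
    sku  price  reorder  reorder_plus_price
1  A201    144       89                 233
2  A201    131       67                 198
3  A202     73        5                  78
5  A201     17       69                  86
6  A202    163       99                 262
group by sku, max of reorder_plus_price:
sku
A201    233
A202    262
Name: reorder_plus_price, dtype: int64
So loc['A201'] = 233.

233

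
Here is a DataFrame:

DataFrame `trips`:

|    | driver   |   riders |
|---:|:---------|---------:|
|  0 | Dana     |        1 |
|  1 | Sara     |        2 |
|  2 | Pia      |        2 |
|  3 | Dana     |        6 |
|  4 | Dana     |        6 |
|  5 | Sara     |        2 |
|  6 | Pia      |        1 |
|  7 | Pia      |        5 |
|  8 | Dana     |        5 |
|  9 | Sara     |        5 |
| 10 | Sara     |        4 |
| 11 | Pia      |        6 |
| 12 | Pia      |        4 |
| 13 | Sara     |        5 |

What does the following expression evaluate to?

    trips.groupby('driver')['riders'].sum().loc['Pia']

group by driver, sum of riders:
driver
Dana    18
Pia     18
Sara    18
Name: riders, dtype: int64

18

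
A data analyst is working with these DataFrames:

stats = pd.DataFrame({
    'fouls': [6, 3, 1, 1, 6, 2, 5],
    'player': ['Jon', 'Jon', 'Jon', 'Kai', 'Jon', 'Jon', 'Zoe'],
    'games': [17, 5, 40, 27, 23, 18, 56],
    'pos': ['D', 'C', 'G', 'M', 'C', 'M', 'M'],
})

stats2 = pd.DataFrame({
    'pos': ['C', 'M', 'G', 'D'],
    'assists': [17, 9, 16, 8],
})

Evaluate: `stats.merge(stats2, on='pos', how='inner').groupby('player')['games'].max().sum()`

merge on 'pos' (how='inner') → 7 rows:
   fouls player  games pos  assists
0      6    Jon     17   D        8
1      3    Jon      5   C       17
2      1    Jon     40   G       16
3      1    Kai     27   M        9
4      6    Jon     23   C       17
5      2    Jon     18   M        9
6      5    Zoe     56   M        9
group by player, max of games:
player
Jon    40
Kai    27
Zoe    56
Name: games, dtype: int64
The sum of the resulting series is 123.

123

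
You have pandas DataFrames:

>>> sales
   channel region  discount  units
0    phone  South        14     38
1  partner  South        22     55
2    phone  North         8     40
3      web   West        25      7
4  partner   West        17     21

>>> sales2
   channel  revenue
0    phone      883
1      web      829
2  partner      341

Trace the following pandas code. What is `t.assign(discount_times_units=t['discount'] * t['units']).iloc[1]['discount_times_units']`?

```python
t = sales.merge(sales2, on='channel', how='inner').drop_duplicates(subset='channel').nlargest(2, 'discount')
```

1210

merge on 'channel' (how='inner') → 5 rows:
   channel region  discount  units  revenue
0    phone  South        14     38      883
1  partner  South        22     55      341
2    phone  North         8     40      883
3      web   West        25      7      829
4  partner   West        17     21      341
drop duplicate channel (keep=first):
   channel region  discount  units  revenue
0    phone  South        14     38      883
1  partner  South        22     55      341
3      web   West        25      7      829
take 2 rows with largest discount:
   channel region  discount  units  revenue
3      web   West        25      7      829
1  partner  South        22     55      341
add column discount_times_units = t['discount'] * t['units']:
   channel region  discount  units  revenue  discount_times_units
3      web   West        25      7      829                   175
1  partner  South        22     55      341                  1210
The value at position 1, column 'discount_times_units' is 1210.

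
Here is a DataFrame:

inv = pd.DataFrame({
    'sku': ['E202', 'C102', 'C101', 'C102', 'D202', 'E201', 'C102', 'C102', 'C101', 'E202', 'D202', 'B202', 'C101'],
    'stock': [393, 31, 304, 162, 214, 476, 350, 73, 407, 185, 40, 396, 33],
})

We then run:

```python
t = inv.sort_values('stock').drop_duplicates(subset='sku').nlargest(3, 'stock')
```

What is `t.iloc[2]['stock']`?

185

sort by stock:
     sku  stock
1   C102     31
12  C101     33
10  D202     40
7   C102     73
3   C102    162
9   E202    185
4   D202    214
2   C101    304
6   C102    350
0   E202    393
11  B202    396
8   C101    407
5   E201    476
drop duplicate sku (keep=first):
     sku  stock
1   C102     31
12  C101     33
10  D202     40
9   E202    185
11  B202    396
5   E201    476
take 3 rows with largest stock:
     sku  stock
5   E201    476
11  B202    396
9   E202    185
Then the value at position 2, column 'stock': 185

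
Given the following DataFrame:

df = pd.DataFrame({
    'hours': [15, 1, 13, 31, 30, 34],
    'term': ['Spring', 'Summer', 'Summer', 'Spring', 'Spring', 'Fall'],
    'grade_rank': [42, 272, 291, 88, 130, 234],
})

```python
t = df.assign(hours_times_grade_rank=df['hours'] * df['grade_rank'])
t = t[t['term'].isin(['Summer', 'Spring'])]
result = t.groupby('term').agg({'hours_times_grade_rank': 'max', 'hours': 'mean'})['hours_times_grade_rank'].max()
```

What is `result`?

add column hours_times_grade_rank = df['hours'] * df['grade_rank']:
   hours    term  grade_rank  hours_times_grade_rank
0     15  Spring          42                     630
1      1  Summer         272                     272
2     13  Summer         291                    3783
3     31  Spring          88                    2728
4     30  Spring         130                    3900
5     34    Fall         234                    7956
filter rows where term in ['Summer', 'Spring']:
   hours    term  grade_rank  hours_times_grade_rank
0     15  Spring          42                     630
1      1  Summer         272                     272
2     13  Summer         291                    3783
3     31  Spring          88                    2728
4     30  Spring         130                    3900
group by term: max(hours_times_grade_rank), mean(hours):
        hours_times_grade_rank      hours
term                                     
Spring                    3900  25.333333
Summer                    3783   7.000000
max of column 'hours_times_grade_rank' → 3900

3900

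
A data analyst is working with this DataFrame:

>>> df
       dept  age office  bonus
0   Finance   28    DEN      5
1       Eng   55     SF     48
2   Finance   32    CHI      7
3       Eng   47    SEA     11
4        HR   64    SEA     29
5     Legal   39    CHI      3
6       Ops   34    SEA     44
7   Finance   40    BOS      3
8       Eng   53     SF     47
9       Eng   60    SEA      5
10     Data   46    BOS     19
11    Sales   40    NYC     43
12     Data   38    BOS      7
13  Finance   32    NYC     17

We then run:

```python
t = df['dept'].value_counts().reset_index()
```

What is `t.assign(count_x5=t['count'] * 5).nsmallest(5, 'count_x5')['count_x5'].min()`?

5

value_counts of dept:
dept
Finance    4
Eng        4
Data       2
HR         1
Legal      1
Ops        1
Sales      1
Name: count, dtype: int64
reset_index():
      dept  count
0  Finance      4
1      Eng      4
2     Data      2
3       HR      1
4    Legal      1
5      Ops      1
6    Sales      1
add column count_x5 = t['count'] * 5:
      dept  count  count_x5
0  Finance      4        20
1      Eng      4        20
2     Data      2        10
3       HR      1         5
4    Legal      1         5
5      Ops      1         5
6    Sales      1         5
take 5 rows with smallest count_x5:
    dept  count  count_x5
3     HR      1         5
4  Legal      1         5
5    Ops      1         5
6  Sales      1         5
2   Data      2        10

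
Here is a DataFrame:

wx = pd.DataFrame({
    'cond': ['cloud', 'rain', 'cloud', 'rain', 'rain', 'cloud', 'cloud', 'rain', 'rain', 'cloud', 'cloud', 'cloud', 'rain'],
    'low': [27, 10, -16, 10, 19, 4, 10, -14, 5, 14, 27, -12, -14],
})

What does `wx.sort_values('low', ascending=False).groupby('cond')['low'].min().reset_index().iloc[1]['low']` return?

-14

sort by low descending:
     cond  low
0   cloud   27
10  cloud   27
4    rain   19
9   cloud   14
1    rain   10
3    rain   10
6   cloud   10
8    rain    5
5   cloud    4
11  cloud  -12
7    rain  -14
12   rain  -14
2   cloud  -16
group by cond, min of low:
cond
cloud   -16
rain    -14
Name: low, dtype: int64
reset_index():
    cond  low
0  cloud  -16
1   rain  -14
So iloc[1]['low'] = -14.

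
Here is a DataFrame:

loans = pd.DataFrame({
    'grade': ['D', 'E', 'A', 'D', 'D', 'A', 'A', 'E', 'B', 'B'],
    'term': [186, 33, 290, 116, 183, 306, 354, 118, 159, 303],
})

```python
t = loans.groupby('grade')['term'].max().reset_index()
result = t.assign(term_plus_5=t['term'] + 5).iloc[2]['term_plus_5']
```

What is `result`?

191

group by grade, max of term:
grade
A    354
B    303
D    186
E    118
Name: term, dtype: int64
reset_index():
  grade  term
0     A   354
1     B   303
2     D   186
3     E   118
add column term_plus_5 = t['term'] + 5:
  grade  term  term_plus_5
0     A   354          359
1     B   303          308
2     D   186          191
3     E   118          123
The value at position 2, column 'term_plus_5' is 191.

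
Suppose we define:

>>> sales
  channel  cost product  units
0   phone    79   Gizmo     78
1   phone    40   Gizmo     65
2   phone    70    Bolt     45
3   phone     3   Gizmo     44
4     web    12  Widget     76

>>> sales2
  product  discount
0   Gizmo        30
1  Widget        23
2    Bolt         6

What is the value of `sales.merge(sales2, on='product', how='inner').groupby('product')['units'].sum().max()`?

187

merge on 'product' (how='inner') → 5 rows:
  channel  cost product  units  discount
0   phone    79   Gizmo     78        30
1   phone    40   Gizmo     65        30
2   phone    70    Bolt     45         6
3   phone     3   Gizmo     44        30
4     web    12  Widget     76        23
group by product, sum of units:
product
Bolt       45
Gizmo     187
Widget     76
Name: units, dtype: int64
max of the resulting series → 187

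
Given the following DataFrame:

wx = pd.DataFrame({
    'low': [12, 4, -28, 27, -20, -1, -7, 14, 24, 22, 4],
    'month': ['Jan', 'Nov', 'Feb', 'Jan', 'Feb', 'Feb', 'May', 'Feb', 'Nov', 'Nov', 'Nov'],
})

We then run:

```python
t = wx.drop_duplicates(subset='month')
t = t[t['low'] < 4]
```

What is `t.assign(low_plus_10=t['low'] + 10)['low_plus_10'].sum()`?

drop duplicate month (keep=first):
   low month
0   12   Jan
1    4   Nov
2  -28   Feb
6   -7   May
filter rows where low < 4:
   low month
2  -28   Feb
6   -7   May
add column low_plus_10 = t['low'] + 10:
   low month  low_plus_10
2  -28   Feb          -18
6   -7   May            3

-15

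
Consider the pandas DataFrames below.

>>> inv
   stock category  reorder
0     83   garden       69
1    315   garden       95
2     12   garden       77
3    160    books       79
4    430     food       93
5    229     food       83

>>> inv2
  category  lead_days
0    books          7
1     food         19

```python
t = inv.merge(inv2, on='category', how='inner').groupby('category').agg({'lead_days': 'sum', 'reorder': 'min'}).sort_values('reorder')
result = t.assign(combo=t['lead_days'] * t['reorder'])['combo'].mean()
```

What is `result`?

merge on 'category' (how='inner') → 3 rows:
   stock category  reorder  lead_days
0    160    books       79          7
1    430     food       93         19
2    229     food       83         19
group by category: sum(lead_days), min(reorder):
          lead_days  reorder
category                    
books             7       79
food             38       83
sort by reorder:
          lead_days  reorder
category                    
books             7       79
food             38       83
add column combo = t['lead_days'] * t['reorder']:
          lead_days  reorder  combo
category                           
books             7       79    553
food             38       83   3154
So mean() = 1853.5.

1853.5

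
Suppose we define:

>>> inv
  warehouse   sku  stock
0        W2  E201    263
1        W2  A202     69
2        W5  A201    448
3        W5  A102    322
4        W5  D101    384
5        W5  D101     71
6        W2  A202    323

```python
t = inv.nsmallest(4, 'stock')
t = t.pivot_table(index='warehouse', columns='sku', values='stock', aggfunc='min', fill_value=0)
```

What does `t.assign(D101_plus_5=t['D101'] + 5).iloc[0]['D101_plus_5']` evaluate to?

take 4 rows with smallest stock:
  warehouse   sku  stock
1        W2  A202     69
5        W5  D101     71
0        W2  E201    263
3        W5  A102    322
pivot: rows=warehouse, cols=sku, min(stock):
sku        A102  A202  D101  E201
warehouse                        
W2            0    69     0   263
W5          322     0    71     0
add column D101_plus_5 = t['D101'] + 5:
sku        A102  A202  D101  E201  D101_plus_5
warehouse                                     
W2            0    69     0   263            5
W5          322     0    71     0           76
Finally, value at position 0, column 'D101_plus_5' = 5.

5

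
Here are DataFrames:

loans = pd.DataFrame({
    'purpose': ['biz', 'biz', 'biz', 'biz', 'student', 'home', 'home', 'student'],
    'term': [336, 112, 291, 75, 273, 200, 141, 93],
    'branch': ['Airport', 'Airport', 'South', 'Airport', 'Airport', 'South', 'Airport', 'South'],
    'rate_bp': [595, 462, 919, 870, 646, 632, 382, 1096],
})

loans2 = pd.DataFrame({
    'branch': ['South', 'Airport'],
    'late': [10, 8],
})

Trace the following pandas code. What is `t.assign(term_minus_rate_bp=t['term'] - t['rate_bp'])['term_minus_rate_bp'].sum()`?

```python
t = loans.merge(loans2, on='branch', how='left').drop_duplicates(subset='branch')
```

merge on 'branch' (how='left') → 8 rows:
   purpose  term   branch  rate_bp  late
0      biz   336  Airport      595     8
1      biz   112  Airport      462     8
2      biz   291    South      919    10
3      biz    75  Airport      870     8
4  student   273  Airport      646     8
5     home   200    South      632    10
6     home   141  Airport      382     8
7  student    93    South     1096    10
drop duplicate branch (keep=first):
  purpose  term   branch  rate_bp  late
0     biz   336  Airport      595     8
2     biz   291    South      919    10
add column term_minus_rate_bp = t['term'] - t['rate_bp']:
  purpose  term   branch  rate_bp  late  term_minus_rate_bp
0     biz   336  Airport      595     8                -259
2     biz   291    South      919    10                -628
sum of column 'term_minus_rate_bp' → -887

-887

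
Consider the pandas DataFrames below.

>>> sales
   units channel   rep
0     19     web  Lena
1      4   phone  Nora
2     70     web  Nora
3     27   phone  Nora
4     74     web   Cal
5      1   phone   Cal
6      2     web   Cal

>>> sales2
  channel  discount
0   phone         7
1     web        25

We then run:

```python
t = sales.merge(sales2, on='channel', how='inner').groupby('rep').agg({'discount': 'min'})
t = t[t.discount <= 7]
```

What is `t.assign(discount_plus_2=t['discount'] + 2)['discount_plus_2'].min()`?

merge on 'channel' (how='inner') → 7 rows:
   units channel   rep  discount
0     19     web  Lena        25
1      4   phone  Nora         7
2     70     web  Nora        25
3     27   phone  Nora         7
4     74     web   Cal        25
5      1   phone   Cal         7
6      2     web   Cal        25
group by rep, min of discount:
      discount
rep           
Cal          7
Lena        25
Nora         7
filter rows where discount <= 7:
      discount
rep           
Cal          7
Nora         7
add column discount_plus_2 = t['discount'] + 2:
      discount  discount_plus_2
rep                            
Cal          7                9
Nora         7                9
min of column 'discount_plus_2' → 9

9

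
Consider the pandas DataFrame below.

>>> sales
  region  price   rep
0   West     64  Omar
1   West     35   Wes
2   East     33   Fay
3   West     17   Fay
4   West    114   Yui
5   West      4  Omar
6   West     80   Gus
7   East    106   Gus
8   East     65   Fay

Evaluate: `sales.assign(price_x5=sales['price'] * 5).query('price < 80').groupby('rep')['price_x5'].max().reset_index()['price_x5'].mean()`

add column price_x5 = sales['price'] * 5:
  region  price   rep  price_x5
0   West     64  Omar       320
1   West     35   Wes       175
2   East     33   Fay       165
3   West     17   Fay        85
4   West    114   Yui       570
5   West      4  Omar        20
6   West     80   Gus       400
7   East    106   Gus       530
8   East     65   Fay       325
filter rows where price < 80:
  region  price   rep  price_x5
0   West     64  Omar       320
1   West     35   Wes       175
2   East     33   Fay       165
3   West     17   Fay        85
5   West      4  Omar        20
8   East     65   Fay       325
group by rep, max of price_x5:
rep
Fay     325
Omar    320
Wes     175
Name: price_x5, dtype: int64
reset_index():
    rep  price_x5
0   Fay       325
1  Omar       320
2   Wes       175
Hence 273.333333333.

273.333333333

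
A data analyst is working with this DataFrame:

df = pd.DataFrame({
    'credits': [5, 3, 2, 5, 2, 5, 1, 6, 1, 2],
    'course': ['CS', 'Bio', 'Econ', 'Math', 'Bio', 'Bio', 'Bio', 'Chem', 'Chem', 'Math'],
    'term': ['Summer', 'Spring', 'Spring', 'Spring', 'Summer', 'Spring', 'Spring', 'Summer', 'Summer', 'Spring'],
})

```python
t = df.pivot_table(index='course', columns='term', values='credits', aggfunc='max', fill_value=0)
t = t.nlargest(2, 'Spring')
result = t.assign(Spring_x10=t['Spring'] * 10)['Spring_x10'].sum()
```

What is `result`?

pivot: rows=course, cols=term, max(credits):
term    Spring  Summer
course                
Bio          5       2
CS           0       5
Chem         0       6
Econ         2       0
Math         5       0
take 2 rows with largest Spring:
term    Spring  Summer
course                
Bio          5       2
Math         5       0
add column Spring_x10 = t['Spring'] * 10:
term    Spring  Summer  Spring_x10
course                            
Bio          5       2          50
Math         5       0          50
Then the sum of column 'Spring_x10': 100

100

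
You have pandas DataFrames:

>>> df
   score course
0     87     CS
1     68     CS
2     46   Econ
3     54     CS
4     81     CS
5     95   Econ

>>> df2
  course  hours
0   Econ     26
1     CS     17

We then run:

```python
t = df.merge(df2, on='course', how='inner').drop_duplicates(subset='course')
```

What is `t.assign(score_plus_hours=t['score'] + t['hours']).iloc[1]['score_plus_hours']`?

72

merge on 'course' (how='inner') → 6 rows:
   score course  hours
0     87     CS     17
1     68     CS     17
2     46   Econ     26
3     54     CS     17
4     81     CS     17
5     95   Econ     26
drop duplicate course (keep=first):
   score course  hours
0     87     CS     17
2     46   Econ     26
add column score_plus_hours = t['score'] + t['hours']:
   score course  hours  score_plus_hours
0     87     CS     17               104
2     46   Econ     26                72
So iloc[1]['score_plus_hours'] = 72.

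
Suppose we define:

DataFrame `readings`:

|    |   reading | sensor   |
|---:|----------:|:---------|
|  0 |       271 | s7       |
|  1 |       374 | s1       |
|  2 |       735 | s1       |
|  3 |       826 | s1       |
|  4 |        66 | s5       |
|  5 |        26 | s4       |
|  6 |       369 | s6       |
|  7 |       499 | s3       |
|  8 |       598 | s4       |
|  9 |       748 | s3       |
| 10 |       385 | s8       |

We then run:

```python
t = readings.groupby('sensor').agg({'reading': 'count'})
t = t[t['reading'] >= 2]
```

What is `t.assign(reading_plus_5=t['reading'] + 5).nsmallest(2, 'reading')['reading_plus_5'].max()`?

7

group by sensor, count of reading:
        reading
sensor         
s1            3
s3            2
s4            2
s5            1
s6            1
s7            1
s8            1
filter rows where reading >= 2:
        reading
sensor         
s1            3
s3            2
s4            2
add column reading_plus_5 = t['reading'] + 5:
        reading  reading_plus_5
sensor                         
s1            3               8
s3            2               7
s4            2               7
take 2 rows with smallest reading:
        reading  reading_plus_5
sensor                         
s3            2               7
s4            2               7
Reading off the max of column 'reading_plus_5', we get 7.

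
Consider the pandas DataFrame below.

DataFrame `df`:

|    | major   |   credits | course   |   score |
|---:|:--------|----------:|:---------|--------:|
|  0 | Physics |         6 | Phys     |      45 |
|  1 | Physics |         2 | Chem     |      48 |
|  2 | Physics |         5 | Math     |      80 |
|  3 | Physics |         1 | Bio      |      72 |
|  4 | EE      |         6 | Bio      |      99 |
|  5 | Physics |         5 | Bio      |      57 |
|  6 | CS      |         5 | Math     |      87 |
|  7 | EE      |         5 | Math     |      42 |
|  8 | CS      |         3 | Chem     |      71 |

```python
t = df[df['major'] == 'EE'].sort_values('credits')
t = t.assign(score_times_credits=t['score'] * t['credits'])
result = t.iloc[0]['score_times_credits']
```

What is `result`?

filter rows where major == 'EE':
  major  credits course  score
4    EE        6    Bio     99
7    EE        5   Math     42
sort by credits:
  major  credits course  score
7    EE        5   Math     42
4    EE        6    Bio     99
add column score_times_credits = t['score'] * t['credits']:
  major  credits course  score  score_times_credits
7    EE        5   Math     42                  210
4    EE        6    Bio     99                  594

210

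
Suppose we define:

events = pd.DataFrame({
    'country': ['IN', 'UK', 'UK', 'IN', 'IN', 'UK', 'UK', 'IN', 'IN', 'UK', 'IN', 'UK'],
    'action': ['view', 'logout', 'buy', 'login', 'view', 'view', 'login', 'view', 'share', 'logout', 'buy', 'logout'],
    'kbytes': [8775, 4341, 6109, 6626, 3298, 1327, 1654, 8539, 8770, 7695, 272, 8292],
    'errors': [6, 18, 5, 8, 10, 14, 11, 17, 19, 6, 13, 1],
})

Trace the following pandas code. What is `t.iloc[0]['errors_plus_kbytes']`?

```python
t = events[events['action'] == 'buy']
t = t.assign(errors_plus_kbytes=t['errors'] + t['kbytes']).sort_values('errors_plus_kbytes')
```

285

filter rows where action == 'buy':
   country action  kbytes  errors
2       UK    buy    6109       5
10      IN    buy     272      13
add column errors_plus_kbytes = t['errors'] + t['kbytes']:
   country action  kbytes  errors  errors_plus_kbytes
2       UK    buy    6109       5                6114
10      IN    buy     272      13                 285
sort by errors_plus_kbytes:
   country action  kbytes  errors  errors_plus_kbytes
10      IN    buy     272      13                 285
2       UK    buy    6109       5                6114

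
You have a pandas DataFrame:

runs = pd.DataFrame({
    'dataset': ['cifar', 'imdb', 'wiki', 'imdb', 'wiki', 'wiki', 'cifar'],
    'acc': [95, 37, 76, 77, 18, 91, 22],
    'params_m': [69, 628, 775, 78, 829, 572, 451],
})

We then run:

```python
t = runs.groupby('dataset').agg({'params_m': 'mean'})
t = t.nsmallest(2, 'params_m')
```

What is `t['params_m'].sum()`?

group by dataset, mean of params_m:
           params_m
dataset            
cifar    260.000000
imdb     353.000000
wiki     725.333333
take 2 rows with smallest params_m:
         params_m
dataset          
cifar       260.0
imdb        353.0
Hence 613.0.

613.0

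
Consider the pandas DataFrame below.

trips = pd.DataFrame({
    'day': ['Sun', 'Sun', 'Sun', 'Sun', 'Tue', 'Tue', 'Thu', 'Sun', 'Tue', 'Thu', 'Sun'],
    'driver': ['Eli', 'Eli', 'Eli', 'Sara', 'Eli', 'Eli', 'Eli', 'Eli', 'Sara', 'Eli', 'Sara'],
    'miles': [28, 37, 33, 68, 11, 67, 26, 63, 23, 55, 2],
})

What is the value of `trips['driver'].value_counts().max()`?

value_counts of driver:
driver
Eli     8
Sara    3
Name: count, dtype: int64

8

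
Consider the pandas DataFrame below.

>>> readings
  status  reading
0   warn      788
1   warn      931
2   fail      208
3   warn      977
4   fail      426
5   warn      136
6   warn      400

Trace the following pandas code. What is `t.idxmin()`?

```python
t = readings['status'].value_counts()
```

fail

value_counts of status:
status
warn    5
fail    2
Name: count, dtype: int64
Taking the label with the smallest value gives fail.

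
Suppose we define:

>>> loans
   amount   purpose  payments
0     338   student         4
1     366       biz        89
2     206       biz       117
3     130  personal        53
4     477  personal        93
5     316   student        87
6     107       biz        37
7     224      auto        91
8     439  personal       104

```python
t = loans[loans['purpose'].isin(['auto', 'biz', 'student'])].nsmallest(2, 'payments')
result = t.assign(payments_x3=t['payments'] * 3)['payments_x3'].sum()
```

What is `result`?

filter rows where purpose in ['auto', 'biz', 'student']:
   amount  purpose  payments
0     338  student         4
1     366      biz        89
2     206      biz       117
5     316  student        87
6     107      biz        37
7     224     auto        91
take 2 rows with smallest payments:
   amount  purpose  payments
0     338  student         4
6     107      biz        37
add column payments_x3 = t['payments'] * 3:
   amount  purpose  payments  payments_x3
0     338  student         4           12
6     107      biz        37          111
The sum of column 'payments_x3' is 123.

123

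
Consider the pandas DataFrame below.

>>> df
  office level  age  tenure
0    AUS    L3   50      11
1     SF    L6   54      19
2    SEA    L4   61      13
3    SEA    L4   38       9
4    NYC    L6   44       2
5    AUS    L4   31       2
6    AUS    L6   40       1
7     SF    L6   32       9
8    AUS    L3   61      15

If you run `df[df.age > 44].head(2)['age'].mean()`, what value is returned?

filter rows where age > 44:
  office level  age  tenure
0    AUS    L3   50      11
1     SF    L6   54      19
2    SEA    L4   61      13
8    AUS    L3   61      15
take first 2 rows:
  office level  age  tenure
0    AUS    L3   50      11
1     SF    L6   54      19

52.0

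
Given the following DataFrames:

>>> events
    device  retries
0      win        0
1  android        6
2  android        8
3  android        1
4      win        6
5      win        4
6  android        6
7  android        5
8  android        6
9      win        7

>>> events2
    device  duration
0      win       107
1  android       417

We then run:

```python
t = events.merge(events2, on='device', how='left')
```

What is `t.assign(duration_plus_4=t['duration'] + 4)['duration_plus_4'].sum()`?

merge on 'device' (how='left') → 10 rows:
    device  retries  duration
0      win        0       107
1  android        6       417
2  android        8       417
3  android        1       417
4      win        6       107
5      win        4       107
6  android        6       417
7  android        5       417
8  android        6       417
9      win        7       107
add column duration_plus_4 = t['duration'] + 4:
    device  retries  duration  duration_plus_4
0      win        0       107              111
1  android        6       417              421
2  android        8       417              421
3  android        1       417              421
4      win        6       107              111
5      win        4       107              111
6  android        6       417              421
7  android        5       417              421
8  android        6       417              421
9      win        7       107              111
The sum of column 'duration_plus_4' is 2970.

2970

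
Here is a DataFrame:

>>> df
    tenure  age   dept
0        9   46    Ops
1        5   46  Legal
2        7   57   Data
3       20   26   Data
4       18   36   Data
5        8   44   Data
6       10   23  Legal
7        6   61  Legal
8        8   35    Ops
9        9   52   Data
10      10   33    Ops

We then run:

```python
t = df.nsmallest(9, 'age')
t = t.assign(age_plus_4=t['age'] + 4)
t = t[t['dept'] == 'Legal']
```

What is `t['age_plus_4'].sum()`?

take 9 rows with smallest age:
    tenure  age   dept
6       10   23  Legal
3       20   26   Data
10      10   33    Ops
8        8   35    Ops
4       18   36   Data
5        8   44   Data
0        9   46    Ops
1        5   46  Legal
9        9   52   Data
add column age_plus_4 = t['age'] + 4:
    tenure  age   dept  age_plus_4
6       10   23  Legal          27
3       20   26   Data          30
10      10   33    Ops          37
8        8   35    Ops          39
4       18   36   Data          40
5        8   44   Data          48
0        9   46    Ops          50
1        5   46  Legal          50
9        9   52   Data          56
filter rows where dept == 'Legal':
   tenure  age   dept  age_plus_4
6      10   23  Legal          27
1       5   46  Legal          50
Finally, sum of column 'age_plus_4' = 77.

77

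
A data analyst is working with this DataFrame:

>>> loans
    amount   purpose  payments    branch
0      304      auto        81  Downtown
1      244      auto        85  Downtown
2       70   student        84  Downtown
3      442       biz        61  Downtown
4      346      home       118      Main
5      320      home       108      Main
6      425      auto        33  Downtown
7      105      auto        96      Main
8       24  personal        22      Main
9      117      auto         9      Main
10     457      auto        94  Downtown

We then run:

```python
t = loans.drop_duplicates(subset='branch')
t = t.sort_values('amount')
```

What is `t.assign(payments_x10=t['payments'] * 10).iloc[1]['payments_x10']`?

drop duplicate branch (keep=first):
   amount purpose  payments    branch
0     304    auto        81  Downtown
4     346    home       118      Main
sort by amount:
   amount purpose  payments    branch
0     304    auto        81  Downtown
4     346    home       118      Main
add column payments_x10 = t['payments'] * 10:
   amount purpose  payments    branch  payments_x10
0     304    auto        81  Downtown           810
4     346    home       118      Main          1180

1180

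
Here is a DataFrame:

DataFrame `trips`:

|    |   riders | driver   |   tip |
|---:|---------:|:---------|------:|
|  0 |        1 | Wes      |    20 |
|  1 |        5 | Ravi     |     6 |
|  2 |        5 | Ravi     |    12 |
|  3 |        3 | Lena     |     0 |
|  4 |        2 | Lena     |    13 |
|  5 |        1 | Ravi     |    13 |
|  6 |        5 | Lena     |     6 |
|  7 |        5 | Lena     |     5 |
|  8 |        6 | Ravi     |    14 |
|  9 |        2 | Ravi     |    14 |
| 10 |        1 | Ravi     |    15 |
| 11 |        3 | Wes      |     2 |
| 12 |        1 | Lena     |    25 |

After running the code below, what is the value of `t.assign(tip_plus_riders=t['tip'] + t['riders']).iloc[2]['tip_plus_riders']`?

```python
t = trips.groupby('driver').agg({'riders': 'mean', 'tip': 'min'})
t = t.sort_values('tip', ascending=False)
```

3.2

group by driver: mean(riders), min(tip):
          riders  tip
driver               
Lena    3.200000    0
Ravi    3.333333    6
Wes     2.000000    2
sort by tip descending:
          riders  tip
driver               
Ravi    3.333333    6
Wes     2.000000    2
Lena    3.200000    0
add column tip_plus_riders = t['tip'] + t['riders']:
          riders  tip  tip_plus_riders
driver                                
Ravi    3.333333    6         9.333333
Wes     2.000000    2         4.000000
Lena    3.200000    0         3.200000
Then the value at position 2, column 'tip_plus_riders': 3.2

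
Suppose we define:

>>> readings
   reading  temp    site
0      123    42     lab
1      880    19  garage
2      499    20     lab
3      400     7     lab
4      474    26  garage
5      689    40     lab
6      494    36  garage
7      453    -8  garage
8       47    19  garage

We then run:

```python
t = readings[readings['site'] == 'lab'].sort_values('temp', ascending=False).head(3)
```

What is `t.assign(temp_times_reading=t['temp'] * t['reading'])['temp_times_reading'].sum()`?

42706

filter rows where site == 'lab':
   reading  temp site
0      123    42  lab
2      499    20  lab
3      400     7  lab
5      689    40  lab
sort by temp descending:
   reading  temp site
0      123    42  lab
5      689    40  lab
2      499    20  lab
3      400     7  lab
take first 3 rows:
   reading  temp site
0      123    42  lab
5      689    40  lab
2      499    20  lab
add column temp_times_reading = t['temp'] * t['reading']:
   reading  temp site  temp_times_reading
0      123    42  lab                5166
5      689    40  lab               27560
2      499    20  lab                9980
Hence 42706.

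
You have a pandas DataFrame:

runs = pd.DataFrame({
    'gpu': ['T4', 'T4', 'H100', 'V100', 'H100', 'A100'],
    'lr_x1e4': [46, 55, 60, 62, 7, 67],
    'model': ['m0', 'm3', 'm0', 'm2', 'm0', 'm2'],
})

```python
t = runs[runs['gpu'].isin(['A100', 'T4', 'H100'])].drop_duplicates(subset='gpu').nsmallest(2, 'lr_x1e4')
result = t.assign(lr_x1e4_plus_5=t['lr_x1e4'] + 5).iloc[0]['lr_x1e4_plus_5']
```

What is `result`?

filter rows where gpu in ['A100', 'T4', 'H100']:
    gpu  lr_x1e4 model
0    T4       46    m0
1    T4       55    m3
2  H100       60    m0
4  H100        7    m0
5  A100       67    m2
drop duplicate gpu (keep=first):
    gpu  lr_x1e4 model
0    T4       46    m0
2  H100       60    m0
5  A100       67    m2
take 2 rows with smallest lr_x1e4:
    gpu  lr_x1e4 model
0    T4       46    m0
2  H100       60    m0
add column lr_x1e4_plus_5 = t['lr_x1e4'] + 5:
    gpu  lr_x1e4 model  lr_x1e4_plus_5
0    T4       46    m0              51
2  H100       60    m0              65

51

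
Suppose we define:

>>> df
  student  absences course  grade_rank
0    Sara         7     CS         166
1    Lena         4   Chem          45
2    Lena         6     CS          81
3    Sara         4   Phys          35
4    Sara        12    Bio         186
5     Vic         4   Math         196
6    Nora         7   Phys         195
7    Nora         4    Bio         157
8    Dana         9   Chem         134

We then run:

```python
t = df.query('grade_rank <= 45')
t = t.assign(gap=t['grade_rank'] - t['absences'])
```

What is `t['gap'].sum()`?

filter rows where grade_rank <= 45:
  student  absences course  grade_rank
1    Lena         4   Chem          45
3    Sara         4   Phys          35
add column gap = t['grade_rank'] - t['absences']:
  student  absences course  grade_rank  gap
1    Lena         4   Chem          45   41
3    Sara         4   Phys          35   31
Finally, sum of column 'gap' = 72.

72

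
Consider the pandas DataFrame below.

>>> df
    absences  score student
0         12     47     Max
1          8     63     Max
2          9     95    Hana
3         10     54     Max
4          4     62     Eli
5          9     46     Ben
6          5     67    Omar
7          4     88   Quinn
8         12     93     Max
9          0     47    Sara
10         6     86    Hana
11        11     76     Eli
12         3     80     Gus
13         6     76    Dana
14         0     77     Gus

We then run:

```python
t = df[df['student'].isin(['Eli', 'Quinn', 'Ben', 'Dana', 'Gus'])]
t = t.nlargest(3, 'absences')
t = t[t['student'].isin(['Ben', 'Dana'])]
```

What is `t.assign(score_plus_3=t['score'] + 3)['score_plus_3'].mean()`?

64.0

filter rows where student in ['Eli', 'Quinn', 'Ben', 'Dana', 'Gus']:
    absences  score student
4          4     62     Eli
5          9     46     Ben
7          4     88   Quinn
11        11     76     Eli
12         3     80     Gus
13         6     76    Dana
14         0     77     Gus
take 3 rows with largest absences:
    absences  score student
11        11     76     Eli
5          9     46     Ben
13         6     76    Dana
filter rows where student in ['Ben', 'Dana']:
    absences  score student
5          9     46     Ben
13         6     76    Dana
add column score_plus_3 = t['score'] + 3:
    absences  score student  score_plus_3
5          9     46     Ben            49
13         6     76    Dana            79
Then the mean of column 'score_plus_3': 64.0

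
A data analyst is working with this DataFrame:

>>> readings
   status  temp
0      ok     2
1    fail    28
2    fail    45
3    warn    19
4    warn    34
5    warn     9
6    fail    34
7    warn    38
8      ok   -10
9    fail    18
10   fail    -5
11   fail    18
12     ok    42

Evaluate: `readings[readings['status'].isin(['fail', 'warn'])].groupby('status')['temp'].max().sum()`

83

filter rows where status in ['fail', 'warn']:
   status  temp
1    fail    28
2    fail    45
3    warn    19
4    warn    34
5    warn     9
6    fail    34
7    warn    38
9    fail    18
10   fail    -5
11   fail    18
group by status, max of temp:
status
fail    45
warn    38
Name: temp, dtype: int64
Then the sum of the resulting series: 83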